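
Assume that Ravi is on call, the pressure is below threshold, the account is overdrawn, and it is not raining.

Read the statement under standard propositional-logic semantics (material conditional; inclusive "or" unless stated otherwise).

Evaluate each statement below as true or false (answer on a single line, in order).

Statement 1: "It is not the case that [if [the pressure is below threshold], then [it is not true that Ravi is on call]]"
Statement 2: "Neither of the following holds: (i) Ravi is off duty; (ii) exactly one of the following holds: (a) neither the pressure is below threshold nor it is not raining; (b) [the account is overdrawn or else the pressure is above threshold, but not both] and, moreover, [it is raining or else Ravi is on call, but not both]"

Statement 1 T, Statement 2 F

Let H = "the pressure is above threshold" (F), V = "Ravi is on call" (T), N = "it is raining" (F), M = "the account is overdrawn" (T).

Statement 1: In symbols: ¬(¬H → ¬V)

¬H = ¬F = T
¬V = ¬T = F
¬H → ¬V = T → F = F
¬(¬H → ¬V) = ¬F = T
Hence Statement 1 is true.

Statement 2: Parsed as ¬V ↓ ((¬H ↓ ¬N) ⊕ ((M ⊕ H) ∧ (N ⊕ V)))

¬V = ¬T = F
¬H = ¬F = T
¬N = ¬F = T
¬H ↓ ¬N = T ↓ T = F
M ⊕ H = T ⊕ F = T
N ⊕ V = F ⊕ T = T
(M ⊕ H) ∧ (N ⊕ V) = T ∧ T = T
(¬H ↓ ¬N) ⊕ ((M ⊕ H) ∧ (N ⊕ V)) = F ⊕ T = T
¬V ↓ ((¬H ↓ ¬N) ⊕ ((M ⊕ H) ∧ (N ⊕ V))) = F ↓ T = F
Hence Statement 2 is false.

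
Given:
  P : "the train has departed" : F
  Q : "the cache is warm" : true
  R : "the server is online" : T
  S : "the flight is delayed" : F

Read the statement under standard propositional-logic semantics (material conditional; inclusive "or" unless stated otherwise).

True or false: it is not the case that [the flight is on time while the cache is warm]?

false

This is ~(~S & Q).

~S = ~F = T
~S & Q = T & T = T
~(~S & Q) = ~T = F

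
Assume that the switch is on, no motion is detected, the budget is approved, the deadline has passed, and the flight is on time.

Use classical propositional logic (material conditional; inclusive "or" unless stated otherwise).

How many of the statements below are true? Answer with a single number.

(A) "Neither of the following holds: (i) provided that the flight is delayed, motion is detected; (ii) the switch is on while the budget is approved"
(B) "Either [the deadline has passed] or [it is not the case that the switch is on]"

1

Let U = "the flight is delayed" (F), Q = "motion is detected" (F), P = "the switch is on" (T), R = "the budget is approved" (T), S = "the deadline has passed" (T).

(A): This is (U -> Q) nor (P & R).

U -> Q = F -> F = T
P & R = T & T = T
(U -> Q) nor (P & R) = T nor T = F
Hence (A) is false.

(B): Formalization: S | ~P

~P = ~T = F
S | ~P = T | F = T
Thus (B) is true.

True statements: 1.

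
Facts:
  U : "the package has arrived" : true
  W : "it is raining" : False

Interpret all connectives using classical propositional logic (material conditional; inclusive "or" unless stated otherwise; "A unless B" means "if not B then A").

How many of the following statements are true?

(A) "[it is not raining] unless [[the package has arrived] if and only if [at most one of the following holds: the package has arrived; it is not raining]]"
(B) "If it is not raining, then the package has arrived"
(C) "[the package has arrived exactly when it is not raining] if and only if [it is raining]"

(A): In symbols: ¬W ∨ (U ↔ (U ↑ ¬W))

¬W = ¬F = T
¬W = ¬F = T
U ↑ ¬W = T ↑ T = F
U ↔ (U ↑ ¬W) = T ↔ F = F
¬W ∨ (U ↔ (U ↑ ¬W)) = T ∨ F = T
Thus (A) is true.

(B): In symbols: ¬W → U

¬W = ¬F = T
¬W → U = T → T = T
So (B) is true.

(C): This is (U ↔ ¬W) ↔ W.

¬W = ¬F = T
U ↔ ¬W = T ↔ T = T
(U ↔ ¬W) ↔ W = T ↔ F = F
So (C) is false.

True statements: 2.

2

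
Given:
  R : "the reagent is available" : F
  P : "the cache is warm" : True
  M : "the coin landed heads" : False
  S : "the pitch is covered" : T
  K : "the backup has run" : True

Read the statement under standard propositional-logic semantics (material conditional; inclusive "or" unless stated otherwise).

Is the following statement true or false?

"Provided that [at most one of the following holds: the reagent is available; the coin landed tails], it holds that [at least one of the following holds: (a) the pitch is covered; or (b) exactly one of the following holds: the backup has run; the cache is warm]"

Values: R=F, M=F, S=T, K=T, P=T.
Formalization: (R nand ~M) -> (S | (K xor P))

~M = ~F = T
R nand ~M = F nand T = T
K xor P = T xor T = F
S | (K xor P) = T | F = T
(R nand ~M) -> (S | (K xor P)) = T -> T = T

true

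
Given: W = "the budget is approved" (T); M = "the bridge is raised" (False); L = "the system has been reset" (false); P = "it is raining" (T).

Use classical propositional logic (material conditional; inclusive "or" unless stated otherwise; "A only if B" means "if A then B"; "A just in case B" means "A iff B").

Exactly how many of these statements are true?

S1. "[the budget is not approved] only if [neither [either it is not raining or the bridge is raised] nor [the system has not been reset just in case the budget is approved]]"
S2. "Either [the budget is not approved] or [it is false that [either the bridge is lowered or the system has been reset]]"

S1: In symbols: ¬W → ((¬P ∨ M) ↓ (¬L ↔ W))

¬W = ¬T = F
¬P = ¬T = F
¬P ∨ M = F ∨ F = F
¬L = ¬F = T
¬L ↔ W = T ↔ T = T
(¬P ∨ M) ↓ (¬L ↔ W) = F ↓ T = F
¬W → ((¬P ∨ M) ↓ (¬L ↔ W)) = F → F = T
Hence S1 is true.

S2: This is ¬W ∨ ¬(¬M ∨ L).

¬W = ¬T = F
¬M = ¬F = T
¬M ∨ L = T ∨ F = T
¬(¬M ∨ L) = ¬T = F
¬W ∨ ¬(¬M ∨ L) = F ∨ F = F
Thus S2 is false.

1 of the 2 statements is true (S1).

1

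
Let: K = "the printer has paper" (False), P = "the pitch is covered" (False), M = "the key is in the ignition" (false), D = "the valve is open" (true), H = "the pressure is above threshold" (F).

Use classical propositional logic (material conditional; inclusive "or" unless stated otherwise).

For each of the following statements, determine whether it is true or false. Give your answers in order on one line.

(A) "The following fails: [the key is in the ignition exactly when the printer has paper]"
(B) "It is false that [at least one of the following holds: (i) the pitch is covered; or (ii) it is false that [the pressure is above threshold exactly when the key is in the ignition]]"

(A): Formalization: ~(M <-> K)

M <-> K = F <-> F = T
~(M <-> K) = ~T = F
So (A) is false.

(B): Parsed as ~(P | ~(H <-> M))

H <-> M = F <-> F = T
~(H <-> M) = ~T = F
P | ~(H <-> M) = F | F = F
~(P | ~(H <-> M)) = ~F = T
Thus (B) is true.

(A) False / (B) True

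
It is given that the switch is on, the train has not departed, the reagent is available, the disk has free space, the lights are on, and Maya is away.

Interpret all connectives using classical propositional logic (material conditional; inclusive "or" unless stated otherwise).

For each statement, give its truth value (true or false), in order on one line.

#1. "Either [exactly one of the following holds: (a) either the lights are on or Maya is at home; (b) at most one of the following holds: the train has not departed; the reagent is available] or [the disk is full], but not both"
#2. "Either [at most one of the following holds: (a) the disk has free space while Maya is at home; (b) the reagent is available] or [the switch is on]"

#1 True, #2 True

Let U = "the lights are on" (T), V = "Maya is at home" (F), Q = "the train has departed" (F), R = "the reagent is available" (T), S = "the disk is full" (F), P = "the switch is on" (T).

#1: Formalization: ((U | V) xor (~Q nand R)) xor S

U | V = T | F = T
~Q = ~F = T
~Q nand R = T nand T = F
(U | V) xor (~Q nand R) = T xor F = T
((U | V) xor (~Q nand R)) xor S = T xor F = T
Thus #1 is true.

#2: Formalization: ((~S & V) nand R) | P

~S = ~F = T
~S & V = T & F = F
(~S & V) nand R = F nand T = T
((~S & V) nand R) | P = T | T = T
So #2 is true.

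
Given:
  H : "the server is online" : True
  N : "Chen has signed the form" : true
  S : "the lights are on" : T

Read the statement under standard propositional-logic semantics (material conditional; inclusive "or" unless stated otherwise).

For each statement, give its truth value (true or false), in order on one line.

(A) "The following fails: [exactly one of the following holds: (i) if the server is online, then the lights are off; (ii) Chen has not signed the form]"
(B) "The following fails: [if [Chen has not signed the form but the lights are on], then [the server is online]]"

(A): This is ¬((H → ¬S) ⊕ ¬N).

¬S = ¬T = F
H → ¬S = T → F = F
¬N = ¬T = F
(H → ¬S) ⊕ ¬N = F ⊕ F = F
¬((H → ¬S) ⊕ ¬N) = ¬F = T
So (A) is true.

(B): Formalization: ¬((¬N ∧ S) → H)

¬N = ¬T = F
¬N ∧ S = F ∧ T = F
(¬N ∧ S) → H = F → T = T
¬((¬N ∧ S) → H) = ¬T = F
Thus (B) is false.

(A) T / (B) F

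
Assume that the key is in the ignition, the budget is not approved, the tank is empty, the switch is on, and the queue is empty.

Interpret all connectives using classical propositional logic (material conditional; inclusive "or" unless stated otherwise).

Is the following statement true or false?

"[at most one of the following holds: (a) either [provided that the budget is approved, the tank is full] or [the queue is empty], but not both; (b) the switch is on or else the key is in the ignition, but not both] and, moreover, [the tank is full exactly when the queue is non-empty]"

True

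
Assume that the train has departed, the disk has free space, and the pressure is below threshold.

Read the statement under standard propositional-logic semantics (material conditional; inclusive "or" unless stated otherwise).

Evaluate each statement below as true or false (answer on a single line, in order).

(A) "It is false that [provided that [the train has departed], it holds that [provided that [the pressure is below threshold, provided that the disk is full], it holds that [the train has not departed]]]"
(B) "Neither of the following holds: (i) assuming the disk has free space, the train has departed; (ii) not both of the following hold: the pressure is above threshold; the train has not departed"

Let M = "the train has departed" (T), G = "the disk is full" (F), W = "the pressure is above threshold" (F).

(A): This is ~(M -> ((G -> ~W) -> ~M)).

~W = ~F = T
G -> ~W = F -> T = T
~M = ~T = F
(G -> ~W) -> ~M = T -> F = F
M -> ((G -> ~W) -> ~M) = T -> F = F
~(M -> ((G -> ~W) -> ~M)) = ~F = T
Hence (A) is true.

(B): This is (~G -> M) nor (W nand ~M).

~G = ~F = T
~G -> M = T -> T = T
~M = ~T = F
W nand ~M = F nand F = T
(~G -> M) nor (W nand ~M) = T nor T = F
So (B) is false.

(A) T, (B) F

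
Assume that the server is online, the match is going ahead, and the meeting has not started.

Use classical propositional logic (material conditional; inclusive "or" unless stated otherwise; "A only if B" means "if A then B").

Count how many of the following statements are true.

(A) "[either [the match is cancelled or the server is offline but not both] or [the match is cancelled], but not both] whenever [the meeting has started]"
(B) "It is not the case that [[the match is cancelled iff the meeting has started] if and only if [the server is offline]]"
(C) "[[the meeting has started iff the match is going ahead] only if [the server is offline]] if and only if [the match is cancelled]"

2

Let R = "the meeting has started" (False), N = "the match is cancelled" (False), D = "the server is online" (True).

(A): Formalization: R -> ((N xor not D) xor N)

not D = not True = False
N xor not D = False xor False = False
(N xor not D) xor N = False xor False = False
R -> ((N xor not D) xor N) = False -> False = True
So (A) is true.

(B): Formalization: not ((N iff R) iff not D)

N iff R = False iff False = True
not D = not True = False
(N iff R) iff not D = True iff False = False
not ((N iff R) iff not D) = not False = True
So (B) is true.

(C): This is ((R iff not N) -> not D) iff N.

not N = not False = True
R iff not N = False iff True = False
not D = not True = False
(R iff not N) -> not D = False -> False = True
((R iff not N) -> not D) iff N = True iff False = False
Hence (C) is false.

True statements: 2 ((A), (B)).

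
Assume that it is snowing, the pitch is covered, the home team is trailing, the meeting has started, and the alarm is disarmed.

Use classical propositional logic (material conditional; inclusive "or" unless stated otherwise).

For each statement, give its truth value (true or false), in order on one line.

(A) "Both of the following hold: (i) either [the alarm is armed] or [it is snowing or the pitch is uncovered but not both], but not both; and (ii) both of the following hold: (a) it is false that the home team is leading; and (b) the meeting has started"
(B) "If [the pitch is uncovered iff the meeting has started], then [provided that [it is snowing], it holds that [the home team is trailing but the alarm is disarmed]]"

(A) True, (B) True

Let U = "the alarm is armed" (F), P = "it is snowing" (T), Q = "the pitch is covered" (T), R = "the home team is leading" (F), S = "the meeting has started" (T).

(A): Parsed as (U xor (P xor ~Q)) & (~R & S)

~Q = ~T = F
P xor ~Q = T xor F = T
U xor (P xor ~Q) = F xor T = T
~R = ~F = T
~R & S = T & T = T
(U xor (P xor ~Q)) & (~R & S) = T & T = T
So (A) is true.

(B): In symbols: (~Q <-> S) -> (P -> (~R & ~U))

~Q = ~T = F
~Q <-> S = F <-> T = F
~R = ~F = T
~U = ~F = T
~R & ~U = T & T = T
P -> (~R & ~U) = T -> T = T
(~Q <-> S) -> (P -> (~R & ~U)) = F -> T = T
So (B) is true.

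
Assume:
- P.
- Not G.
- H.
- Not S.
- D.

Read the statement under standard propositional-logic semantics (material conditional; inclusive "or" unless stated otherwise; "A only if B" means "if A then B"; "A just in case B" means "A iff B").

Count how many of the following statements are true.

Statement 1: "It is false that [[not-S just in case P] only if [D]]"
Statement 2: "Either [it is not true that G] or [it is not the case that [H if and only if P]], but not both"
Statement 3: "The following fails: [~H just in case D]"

Statement 1: In symbols: ¬((¬S ↔ P) → D)

¬S = ¬F = T
¬S ↔ P = T ↔ T = T
(¬S ↔ P) → D = T → T = T
¬((¬S ↔ P) → D) = ¬T = F
So Statement 1 is false.

Statement 2: In symbols: ¬G ⊕ ¬(H ↔ P)

¬G = ¬F = T
H ↔ P = T ↔ T = T
¬(H ↔ P) = ¬T = F
¬G ⊕ ¬(H ↔ P) = T ⊕ F = T
Thus Statement 2 is true.

Statement 3: Parsed as ¬(¬H ↔ D)

¬H = ¬T = F
¬H ↔ D = F ↔ T = F
¬(¬H ↔ D) = ¬F = T
Thus Statement 3 is true.

2 of the 3 statements are true.

2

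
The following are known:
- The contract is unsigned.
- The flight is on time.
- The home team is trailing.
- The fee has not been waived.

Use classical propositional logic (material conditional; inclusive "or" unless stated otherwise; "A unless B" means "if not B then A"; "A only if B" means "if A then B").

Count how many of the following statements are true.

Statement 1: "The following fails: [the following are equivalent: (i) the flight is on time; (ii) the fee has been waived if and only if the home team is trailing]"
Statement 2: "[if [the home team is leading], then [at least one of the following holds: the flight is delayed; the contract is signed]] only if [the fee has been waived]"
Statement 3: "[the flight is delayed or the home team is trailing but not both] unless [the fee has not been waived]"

2

Let Q = "the flight is delayed" (F), S = "the fee has been waived" (F), K = "the home team is leading" (F), V = "the contract is signed" (F).

Statement 1: Parsed as ~(~Q <-> (S <-> ~K))

~Q = ~F = T
~K = ~F = T
S <-> ~K = F <-> T = F
~Q <-> (S <-> ~K) = T <-> F = F
~(~Q <-> (S <-> ~K)) = ~F = T
Thus Statement 1 is true.

Statement 2: Formalization: (K -> (Q | V)) -> S

Q | V = F | F = F
K -> (Q | V) = F -> F = T
(K -> (Q | V)) -> S = T -> F = F
Thus Statement 2 is false.

Statement 3: Formalization: (Q xor ~K) | ~S

~K = ~F = T
Q xor ~K = F xor T = T
~S = ~F = T
(Q xor ~K) | ~S = T | T = T
So Statement 3 is true.

True statements: 2.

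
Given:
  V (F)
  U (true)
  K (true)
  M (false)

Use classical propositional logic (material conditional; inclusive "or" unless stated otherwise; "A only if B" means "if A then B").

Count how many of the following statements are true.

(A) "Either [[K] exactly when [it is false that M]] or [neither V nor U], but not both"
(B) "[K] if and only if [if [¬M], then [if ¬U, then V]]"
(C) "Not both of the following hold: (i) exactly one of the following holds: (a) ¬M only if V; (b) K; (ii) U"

(A): This is (K iff not M) xor (V nor U).

not M = not False = True
K iff not M = True iff True = True
V nor U = False nor True = False
(K iff not M) xor (V nor U) = True xor False = True
Thus (A) is true.

(B): This is K iff (not M -> (not U -> V)).

not M = not False = True
not U = not True = False
not U -> V = False -> False = True
not M -> (not U -> V) = True -> True = True
K iff (not M -> (not U -> V)) = True iff True = True
Hence (B) is true.

(C): Parsed as ((not M -> V) xor K) nand U

not M = not False = True
not M -> V = True -> False = False
(not M -> V) xor K = False xor True = True
((not M -> V) xor K) nand U = True nand True = False
So (C) is false.

2 of the 3 statements are true.

2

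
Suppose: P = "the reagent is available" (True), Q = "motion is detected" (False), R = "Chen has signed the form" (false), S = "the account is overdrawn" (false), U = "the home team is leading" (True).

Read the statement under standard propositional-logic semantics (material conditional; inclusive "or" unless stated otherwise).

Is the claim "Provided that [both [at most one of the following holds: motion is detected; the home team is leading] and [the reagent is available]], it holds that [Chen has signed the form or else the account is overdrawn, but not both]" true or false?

The statement is false.

Parsed as ((Q nand U) & P) -> (R xor S)

Q nand U = F nand T = T
(Q nand U) & P = T & T = T
R xor S = F xor F = F
((Q nand U) & P) -> (R xor S) = T -> F = F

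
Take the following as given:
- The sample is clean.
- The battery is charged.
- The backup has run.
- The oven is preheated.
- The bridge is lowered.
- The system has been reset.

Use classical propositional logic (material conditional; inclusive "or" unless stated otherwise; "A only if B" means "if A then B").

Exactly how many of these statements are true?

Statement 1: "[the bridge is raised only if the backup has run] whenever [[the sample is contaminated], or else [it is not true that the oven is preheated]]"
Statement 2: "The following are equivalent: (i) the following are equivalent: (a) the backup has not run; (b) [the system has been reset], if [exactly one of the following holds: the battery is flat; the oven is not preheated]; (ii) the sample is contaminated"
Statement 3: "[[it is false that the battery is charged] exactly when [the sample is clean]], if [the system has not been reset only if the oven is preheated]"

2

Let D = "the sample is contaminated" (False), S = "the oven is preheated" (True), Q = "the bridge is raised" (False), K = "the backup has run" (True), N = "the battery is charged" (True), M = "the system has been reset" (True).

Statement 1: Parsed as (D or not S) -> (Q -> K)

not S = not True = False
D or not S = False or False = False
Q -> K = False -> True = True
(D or not S) -> (Q -> K) = False -> True = True
Hence Statement 1 is true.

Statement 2: Parsed as (not K iff ((not N xor not S) -> M)) iff D

not K = not True = False
not N = not True = False
not S = not True = False
not N xor not S = False xor False = False
(not N xor not S) -> M = False -> True = True
not K iff ((not N xor not S) -> M) = False iff True = False
(not K iff ((not N xor not S) -> M)) iff D = False iff False = True
Hence Statement 2 is true.

Statement 3: In symbols: (not M -> S) -> (not N iff not D)

not M = not True = False
not M -> S = False -> True = True
not N = not True = False
not D = not False = True
not N iff not D = False iff True = False
(not M -> S) -> (not N iff not D) = True -> False = False
Hence Statement 3 is false.

2 of the 3 statements are true.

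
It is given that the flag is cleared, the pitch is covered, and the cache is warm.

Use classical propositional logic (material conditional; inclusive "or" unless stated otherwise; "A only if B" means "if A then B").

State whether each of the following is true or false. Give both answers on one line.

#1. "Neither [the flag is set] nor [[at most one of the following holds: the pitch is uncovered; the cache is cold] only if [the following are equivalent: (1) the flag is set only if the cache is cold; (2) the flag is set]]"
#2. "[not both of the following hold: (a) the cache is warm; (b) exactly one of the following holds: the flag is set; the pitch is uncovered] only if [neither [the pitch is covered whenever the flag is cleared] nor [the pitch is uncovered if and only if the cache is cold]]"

#1 T / #2 F

Let P = "the flag is set" (F), M = "the pitch is covered" (T), Q = "the cache is warm" (T).

#1: Parsed as P ↓ ((¬M ↑ ¬Q) → ((P → ¬Q) ↔ P))

¬M = ¬T = F
¬Q = ¬T = F
¬M ↑ ¬Q = F ↑ F = T
¬Q = ¬T = F
P → ¬Q = F → F = T
(P → ¬Q) ↔ P = T ↔ F = F
(¬M ↑ ¬Q) → ((P → ¬Q) ↔ P) = T → F = F
P ↓ ((¬M ↑ ¬Q) → ((P → ¬Q) ↔ P)) = F ↓ F = T
Hence #1 is true.

#2: In symbols: (Q ↑ (P ⊕ ¬M)) → ((¬P → M) ↓ (¬M ↔ ¬Q))

¬M = ¬T = F
P ⊕ ¬M = F ⊕ F = F
Q ↑ (P ⊕ ¬M) = T ↑ F = T
¬P = ¬F = T
¬P → M = T → T = T
¬M = ¬T = F
¬Q = ¬T = F
¬M ↔ ¬Q = F ↔ F = T
(¬P → M) ↓ (¬M ↔ ¬Q) = T ↓ T = F
(Q ↑ (P ⊕ ¬M)) → ((¬P → M) ↓ (¬M ↔ ¬Q)) = T → F = F
Thus #2 is false.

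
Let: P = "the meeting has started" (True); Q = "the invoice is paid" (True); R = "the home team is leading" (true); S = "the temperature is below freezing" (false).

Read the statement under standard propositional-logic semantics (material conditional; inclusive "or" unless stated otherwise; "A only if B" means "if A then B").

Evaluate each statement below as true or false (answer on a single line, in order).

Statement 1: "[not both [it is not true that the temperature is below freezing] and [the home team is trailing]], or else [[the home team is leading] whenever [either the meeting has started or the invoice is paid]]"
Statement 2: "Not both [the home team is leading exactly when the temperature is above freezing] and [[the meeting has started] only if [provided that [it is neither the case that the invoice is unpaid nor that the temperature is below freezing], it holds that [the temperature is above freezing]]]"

Statement 1: In symbols: (~S nand ~R) | ((P | Q) -> R)

~S = ~F = T
~R = ~T = F
~S nand ~R = T nand F = T
P | Q = T | T = T
(P | Q) -> R = T -> T = T
(~S nand ~R) | ((P | Q) -> R) = T | T = T
Thus Statement 1 is true.

Statement 2: In symbols: (R <-> ~S) nand (P -> ((~Q nor S) -> ~S))

~S = ~F = T
R <-> ~S = T <-> T = T
~Q = ~T = F
~Q nor S = F nor F = T
~S = ~F = T
(~Q nor S) -> ~S = T -> T = T
P -> ((~Q nor S) -> ~S) = T -> T = T
(R <-> ~S) nand (P -> ((~Q nor S) -> ~S)) = T nand T = F
Hence Statement 2 is false.

Statement 1 T / Statement 2 F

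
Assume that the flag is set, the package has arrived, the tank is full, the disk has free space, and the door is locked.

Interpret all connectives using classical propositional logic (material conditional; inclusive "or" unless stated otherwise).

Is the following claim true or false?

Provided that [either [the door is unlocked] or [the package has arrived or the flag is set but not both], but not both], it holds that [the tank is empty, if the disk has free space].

Let W = "the door is locked" (T), U = "the package has arrived" (T), Q = "the flag is set" (T), S = "the disk is full" (F), L = "the tank is full" (T).
Parsed as (¬W ⊕ (U ⊕ Q)) → (¬S → ¬L)

¬W = ¬T = F
U ⊕ Q = T ⊕ T = F
¬W ⊕ (U ⊕ Q) = F ⊕ F = F
¬S = ¬F = T
¬L = ¬T = F
¬S → ¬L = T → F = F
(¬W ⊕ (U ⊕ Q)) → (¬S → ¬L) = F → F = T

true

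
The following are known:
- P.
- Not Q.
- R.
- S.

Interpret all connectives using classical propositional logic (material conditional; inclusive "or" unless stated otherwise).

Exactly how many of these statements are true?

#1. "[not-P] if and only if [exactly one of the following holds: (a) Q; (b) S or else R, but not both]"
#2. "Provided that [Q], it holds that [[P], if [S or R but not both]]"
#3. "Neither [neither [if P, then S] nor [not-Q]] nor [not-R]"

#1: This is ~P <-> (Q xor (S xor R)).

~P = ~T = F
S xor R = T xor T = F
Q xor (S xor R) = F xor F = F
~P <-> (Q xor (S xor R)) = F <-> F = T
So #1 is true.

#2: This is Q -> ((S xor R) -> P).

S xor R = T xor T = F
(S xor R) -> P = F -> T = T
Q -> ((S xor R) -> P) = F -> T = T
So #2 is true.

#3: In symbols: ((P -> S) nor ~Q) nor ~R

P -> S = T -> T = T
~Q = ~F = T
(P -> S) nor ~Q = T nor T = F
~R = ~T = F
((P -> S) nor ~Q) nor ~R = F nor F = T
So #3 is true.

Count: 3.

3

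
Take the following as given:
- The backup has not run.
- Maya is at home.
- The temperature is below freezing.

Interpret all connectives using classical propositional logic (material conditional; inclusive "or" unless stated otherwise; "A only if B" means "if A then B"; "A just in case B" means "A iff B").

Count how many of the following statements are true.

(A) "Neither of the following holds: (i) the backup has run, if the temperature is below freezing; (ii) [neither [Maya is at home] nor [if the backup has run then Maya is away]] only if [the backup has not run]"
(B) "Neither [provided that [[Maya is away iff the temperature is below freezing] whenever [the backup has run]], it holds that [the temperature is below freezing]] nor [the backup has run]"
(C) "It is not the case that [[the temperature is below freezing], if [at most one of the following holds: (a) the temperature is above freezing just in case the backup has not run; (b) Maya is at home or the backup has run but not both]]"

0

Let N = "the temperature is below freezing" (True), K = "the backup has run" (False), M = "Maya is at home" (True).

(A): Parsed as (N -> K) nor ((M nor (K -> not M)) -> not K)

N -> K = True -> False = False
not M = not True = False
K -> not M = False -> False = True
M nor (K -> not M) = True nor True = False
not K = not False = True
(M nor (K -> not M)) -> not K = False -> True = True
(N -> K) nor ((M nor (K -> not M)) -> not K) = False nor True = False
So (A) is false.

(B): Formalization: ((K -> (not M iff N)) -> N) nor K

not M = not True = False
not M iff N = False iff True = False
K -> (not M iff N) = False -> False = True
(K -> (not M iff N)) -> N = True -> True = True
((K -> (not M iff N)) -> N) nor K = True nor False = False
Hence (B) is false.

(C): Parsed as not (((not N iff not K) nand (M xor K)) -> N)

not N = not True = False
not K = not False = True
not N iff not K = False iff True = False
M xor K = True xor False = True
(not N iff not K) nand (M xor K) = False nand True = True
((not N iff not K) nand (M xor K)) -> N = True -> True = True
not (((not N iff not K) nand (M xor K)) -> N) = not True = False
Hence (C) is false.

Count: 0.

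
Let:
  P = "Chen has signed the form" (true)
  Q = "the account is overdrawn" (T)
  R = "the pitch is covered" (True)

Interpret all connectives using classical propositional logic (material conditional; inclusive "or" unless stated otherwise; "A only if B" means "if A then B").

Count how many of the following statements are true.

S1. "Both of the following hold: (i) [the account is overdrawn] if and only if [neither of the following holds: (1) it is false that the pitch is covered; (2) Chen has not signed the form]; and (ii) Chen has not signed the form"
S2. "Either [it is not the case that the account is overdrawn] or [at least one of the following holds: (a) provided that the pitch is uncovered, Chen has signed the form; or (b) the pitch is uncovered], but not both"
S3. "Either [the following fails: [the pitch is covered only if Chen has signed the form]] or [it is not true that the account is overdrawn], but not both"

S1: This is (Q ↔ (¬R ↓ ¬P)) ∧ ¬P.

¬R = ¬T = F
¬P = ¬T = F
¬R ↓ ¬P = F ↓ F = T
Q ↔ (¬R ↓ ¬P) = T ↔ T = T
¬P = ¬T = F
(Q ↔ (¬R ↓ ¬P)) ∧ ¬P = T ∧ F = F
So S1 is false.

S2: In symbols: ¬Q ⊕ ((¬R → P) ∨ ¬R)

¬Q = ¬T = F
¬R = ¬T = F
¬R → P = F → T = T
¬R = ¬T = F
(¬R → P) ∨ ¬R = T ∨ F = T
¬Q ⊕ ((¬R → P) ∨ ¬R) = F ⊕ T = T
So S2 is true.

S3: Formalization: ¬(R → P) ⊕ ¬Q

R → P = T → T = T
¬(R → P) = ¬T = F
¬Q = ¬T = F
¬(R → P) ⊕ ¬Q = F ⊕ F = F
Thus S3 is false.

Count: 1.

1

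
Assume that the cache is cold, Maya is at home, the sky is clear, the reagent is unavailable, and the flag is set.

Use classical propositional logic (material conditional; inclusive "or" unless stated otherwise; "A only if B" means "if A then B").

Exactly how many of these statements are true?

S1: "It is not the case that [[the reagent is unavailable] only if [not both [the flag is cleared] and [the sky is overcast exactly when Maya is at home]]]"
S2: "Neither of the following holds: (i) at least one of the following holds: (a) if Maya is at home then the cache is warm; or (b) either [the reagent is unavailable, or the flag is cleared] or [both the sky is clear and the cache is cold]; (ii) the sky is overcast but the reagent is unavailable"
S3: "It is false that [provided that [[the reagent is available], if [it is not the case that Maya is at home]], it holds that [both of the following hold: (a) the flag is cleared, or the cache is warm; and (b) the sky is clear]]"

Let M = "the reagent is available" (F), G = "the flag is set" (T), W = "the sky is overcast" (F), L = "Maya is at home" (T), K = "the cache is warm" (F).

S1: Formalization: ¬(¬M → (¬G ↑ (W ↔ L)))

¬M = ¬F = T
¬G = ¬T = F
W ↔ L = F ↔ T = F
¬G ↑ (W ↔ L) = F ↑ F = T
¬M → (¬G ↑ (W ↔ L)) = T → T = T
¬(¬M → (¬G ↑ (W ↔ L))) = ¬T = F
Thus S1 is false.

S2: Parsed as ((L → K) ∨ ((¬M ∨ ¬G) ∨ (¬W ∧ ¬K))) ↓ (W ∧ ¬M)

L → K = T → F = F
¬M = ¬F = T
¬G = ¬T = F
¬M ∨ ¬G = T ∨ F = T
¬W = ¬F = T
¬K = ¬F = T
¬W ∧ ¬K = T ∧ T = T
(¬M ∨ ¬G) ∨ (¬W ∧ ¬K) = T ∨ T = T
(L → K) ∨ ((¬M ∨ ¬G) ∨ (¬W ∧ ¬K)) = F ∨ T = T
¬M = ¬F = T
W ∧ ¬M = F ∧ T = F
((L → K) ∨ ((¬M ∨ ¬G) ∨ (¬W ∧ ¬K))) ↓ (W ∧ ¬M) = T ↓ F = F
Thus S2 is false.

S3: In symbols: ¬((¬L → M) → ((¬G ∨ K) ∧ ¬W))

¬L = ¬T = F
¬L → M = F → F = T
¬G = ¬T = F
¬G ∨ K = F ∨ F = F
¬W = ¬F = T
(¬G ∨ K) ∧ ¬W = F ∧ T = F
(¬L → M) → ((¬G ∨ K) ∧ ¬W) = T → F = F
¬((¬L → M) → ((¬G ∨ K) ∧ ¬W)) = ¬F = T
So S3 is true.

1 of the 3 statements is true.

1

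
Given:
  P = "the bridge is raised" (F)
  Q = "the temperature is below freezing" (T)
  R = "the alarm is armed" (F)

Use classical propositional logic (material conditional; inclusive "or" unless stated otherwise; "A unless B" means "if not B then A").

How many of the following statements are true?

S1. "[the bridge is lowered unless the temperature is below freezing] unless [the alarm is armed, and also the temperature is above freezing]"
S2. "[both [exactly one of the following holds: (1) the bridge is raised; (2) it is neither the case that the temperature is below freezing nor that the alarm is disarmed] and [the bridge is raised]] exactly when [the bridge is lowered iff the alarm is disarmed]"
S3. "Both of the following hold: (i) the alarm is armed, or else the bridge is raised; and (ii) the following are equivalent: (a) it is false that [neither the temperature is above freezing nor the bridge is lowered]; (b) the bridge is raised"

S1: Parsed as (not P or Q) or (R and not Q)

not P = not False = True
not P or Q = True or True = True
not Q = not True = False
R and not Q = False and False = False
(not P or Q) or (R and not Q) = True or False = True
Thus S1 is true.

S2: Parsed as ((P xor (Q nor not R)) and P) iff (not P iff not R)

not R = not False = True
Q nor not R = True nor True = False
P xor (Q nor not R) = False xor False = False
(P xor (Q nor not R)) and P = False and False = False
not P = not False = True
not R = not False = True
not P iff not R = True iff True = True
((P xor (Q nor not R)) and P) iff (not P iff not R) = False iff True = False
Thus S2 is false.

S3: Parsed as (R or P) and (not (not Q nor not P) iff P)

R or P = False or False = False
not Q = not True = False
not P = not False = True
not Q nor not P = False nor True = False
not (not Q nor not P) = not False = True
not (not Q nor not P) iff P = True iff False = False
(R or P) and (not (not Q nor not P) iff P) = False and False = False
Hence S3 is false.

True statements: 1 (S1).

1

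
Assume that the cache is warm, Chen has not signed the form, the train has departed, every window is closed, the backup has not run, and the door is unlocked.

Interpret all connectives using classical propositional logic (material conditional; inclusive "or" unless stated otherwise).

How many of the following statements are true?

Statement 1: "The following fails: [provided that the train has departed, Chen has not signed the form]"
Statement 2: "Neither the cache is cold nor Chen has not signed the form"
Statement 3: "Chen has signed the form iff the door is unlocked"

Let Q = "the train has departed" (True), D = "Chen has signed the form" (False), R = "the cache is warm" (True), L = "the door is locked" (False).

Statement 1: This is not (Q -> not D).

not D = not False = True
Q -> not D = True -> True = True
not (Q -> not D) = not True = False
So Statement 1 is false.

Statement 2: In symbols: not R nor not D

not R = not True = False
not D = not False = True
not R nor not D = False nor True = False
Thus Statement 2 is false.

Statement 3: Formalization: D iff not L

not L = not False = True
D iff not L = False iff True = False
Hence Statement 3 is false.

Count: 0.

0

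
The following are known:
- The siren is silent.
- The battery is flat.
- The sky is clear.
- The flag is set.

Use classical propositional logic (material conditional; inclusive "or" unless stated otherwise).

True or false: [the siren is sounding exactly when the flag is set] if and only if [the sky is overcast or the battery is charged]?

True

Let G = "the siren is sounding" (F), N = "the flag is set" (T), K = "the sky is overcast" (F), V = "the battery is charged" (F).
Formalization: (G ↔ N) ↔ (K ∨ V)

G ↔ N = F ↔ T = F
K ∨ V = F ∨ F = F
(G ↔ N) ↔ (K ∨ V) = F ↔ F = T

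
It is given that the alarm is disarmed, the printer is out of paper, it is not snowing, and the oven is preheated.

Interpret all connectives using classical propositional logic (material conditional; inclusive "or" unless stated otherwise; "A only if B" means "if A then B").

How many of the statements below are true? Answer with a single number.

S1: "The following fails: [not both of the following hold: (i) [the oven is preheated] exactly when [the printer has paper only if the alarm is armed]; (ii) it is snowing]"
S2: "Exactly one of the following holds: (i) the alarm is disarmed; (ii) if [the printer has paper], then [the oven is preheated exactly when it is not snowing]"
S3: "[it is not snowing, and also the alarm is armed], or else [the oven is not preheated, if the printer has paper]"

1

Let S = "the oven is preheated" (T), Q = "the printer has paper" (F), P = "the alarm is armed" (F), R = "it is snowing" (F).

S1: Parsed as ~((S <-> (Q -> P)) nand R)

Q -> P = F -> F = T
S <-> (Q -> P) = T <-> T = T
(S <-> (Q -> P)) nand R = T nand F = T
~((S <-> (Q -> P)) nand R) = ~T = F
So S1 is false.

S2: In symbols: ~P xor (Q -> (S <-> ~R))

~P = ~F = T
~R = ~F = T
S <-> ~R = T <-> T = T
Q -> (S <-> ~R) = F -> T = T
~P xor (Q -> (S <-> ~R)) = T xor T = F
Thus S2 is false.

S3: In symbols: (~R & P) | (Q -> ~S)

~R = ~F = T
~R & P = T & F = F
~S = ~T = F
Q -> ~S = F -> F = T
(~R & P) | (Q -> ~S) = F | T = T
Hence S3 is true.

1 of the 3 statements is true (S3).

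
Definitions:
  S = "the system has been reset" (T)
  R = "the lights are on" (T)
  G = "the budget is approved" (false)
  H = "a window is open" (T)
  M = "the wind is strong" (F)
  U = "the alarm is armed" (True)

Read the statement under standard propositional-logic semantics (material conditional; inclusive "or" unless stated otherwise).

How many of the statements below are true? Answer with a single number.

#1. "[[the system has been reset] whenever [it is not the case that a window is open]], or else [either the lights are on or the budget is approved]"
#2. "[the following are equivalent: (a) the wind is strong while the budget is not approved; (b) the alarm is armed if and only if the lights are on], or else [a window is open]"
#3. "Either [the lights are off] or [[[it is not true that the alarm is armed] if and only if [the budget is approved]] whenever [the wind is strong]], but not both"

3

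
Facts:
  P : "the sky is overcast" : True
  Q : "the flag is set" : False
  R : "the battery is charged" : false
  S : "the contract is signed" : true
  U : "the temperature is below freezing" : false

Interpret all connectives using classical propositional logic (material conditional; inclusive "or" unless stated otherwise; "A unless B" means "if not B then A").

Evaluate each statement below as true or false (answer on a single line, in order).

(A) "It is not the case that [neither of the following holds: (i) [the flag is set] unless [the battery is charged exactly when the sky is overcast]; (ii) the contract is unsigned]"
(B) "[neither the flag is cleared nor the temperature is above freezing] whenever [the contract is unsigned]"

(A): Formalization: ¬((Q ∨ (R ↔ P)) ↓ ¬S)

R ↔ P = F ↔ T = F
Q ∨ (R ↔ P) = F ∨ F = F
¬S = ¬T = F
(Q ∨ (R ↔ P)) ↓ ¬S = F ↓ F = T
¬((Q ∨ (R ↔ P)) ↓ ¬S) = ¬T = F
Thus (A) is false.

(B): Parsed as ¬S → (¬Q ↓ ¬U)

¬S = ¬T = F
¬Q = ¬F = T
¬U = ¬F = T
¬Q ↓ ¬U = T ↓ T = F
¬S → (¬Q ↓ ¬U) = F → F = T
So (B) is true.

(A) F / (B) T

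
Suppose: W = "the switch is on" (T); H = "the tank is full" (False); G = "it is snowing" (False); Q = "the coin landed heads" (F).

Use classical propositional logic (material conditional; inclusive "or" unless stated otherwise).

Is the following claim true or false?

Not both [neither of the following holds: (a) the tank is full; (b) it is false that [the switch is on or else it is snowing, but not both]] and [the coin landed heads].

Formalization: (H nor ~(W xor G)) nand Q

W xor G = T xor F = T
~(W xor G) = ~T = F
H nor ~(W xor G) = F nor F = T
(H nor ~(W xor G)) nand Q = T nand F = T

The statement is true.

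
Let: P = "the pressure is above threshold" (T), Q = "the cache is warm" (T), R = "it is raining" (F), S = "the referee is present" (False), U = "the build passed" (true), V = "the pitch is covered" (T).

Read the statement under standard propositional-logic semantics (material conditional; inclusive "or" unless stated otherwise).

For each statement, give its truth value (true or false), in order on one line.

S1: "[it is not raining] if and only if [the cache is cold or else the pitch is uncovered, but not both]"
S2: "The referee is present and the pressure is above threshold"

S1 false, S2 false

S1: Formalization: ¬R ↔ (¬Q ⊕ ¬V)

¬R = ¬F = T
¬Q = ¬T = F
¬V = ¬T = F
¬Q ⊕ ¬V = F ⊕ F = F
¬R ↔ (¬Q ⊕ ¬V) = T ↔ F = F
Thus S1 is false.

S2: In symbols: S ∧ P

S ∧ P = F ∧ T = F
Hence S2 is false.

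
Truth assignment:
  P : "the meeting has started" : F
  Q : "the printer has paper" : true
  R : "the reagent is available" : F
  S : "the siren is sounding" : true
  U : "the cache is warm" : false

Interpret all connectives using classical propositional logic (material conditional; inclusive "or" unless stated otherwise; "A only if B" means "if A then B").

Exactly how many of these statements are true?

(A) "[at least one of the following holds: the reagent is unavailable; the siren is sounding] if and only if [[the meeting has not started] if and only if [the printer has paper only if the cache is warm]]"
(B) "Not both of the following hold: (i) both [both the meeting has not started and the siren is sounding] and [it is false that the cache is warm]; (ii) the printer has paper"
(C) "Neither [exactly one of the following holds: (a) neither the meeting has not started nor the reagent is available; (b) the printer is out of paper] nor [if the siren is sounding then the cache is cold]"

(A): Formalization: (~R | S) <-> (~P <-> (Q -> U))

~R = ~F = T
~R | S = T | T = T
~P = ~F = T
Q -> U = T -> F = F
~P <-> (Q -> U) = T <-> F = F
(~R | S) <-> (~P <-> (Q -> U)) = T <-> F = F
Hence (A) is false.

(B): Parsed as ((~P & S) & ~U) nand Q

~P = ~F = T
~P & S = T & T = T
~U = ~F = T
(~P & S) & ~U = T & T = T
((~P & S) & ~U) nand Q = T nand T = F
Hence (B) is false.

(C): Formalization: ((~P nor R) xor ~Q) nor (S -> ~U)

~P = ~F = T
~P nor R = T nor F = F
~Q = ~T = F
(~P nor R) xor ~Q = F xor F = F
~U = ~F = T
S -> ~U = T -> T = T
((~P nor R) xor ~Q) nor (S -> ~U) = F nor T = F
Thus (C) is false.

0 of the 3 statements are true (none).

0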